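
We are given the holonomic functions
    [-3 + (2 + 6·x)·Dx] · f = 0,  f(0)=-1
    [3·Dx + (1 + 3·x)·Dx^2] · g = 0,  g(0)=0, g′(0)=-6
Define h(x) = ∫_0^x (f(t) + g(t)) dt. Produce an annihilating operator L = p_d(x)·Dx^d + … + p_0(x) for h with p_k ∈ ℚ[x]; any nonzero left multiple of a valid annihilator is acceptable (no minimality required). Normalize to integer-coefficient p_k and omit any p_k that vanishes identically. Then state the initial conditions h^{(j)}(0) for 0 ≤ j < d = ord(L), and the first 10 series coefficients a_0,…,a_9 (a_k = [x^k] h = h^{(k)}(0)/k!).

f: a_k = -1, -3/2, 9/8, -27/16, 405/128, -1701/256, 15309/1024, -72171/2048, 2814669/32768, -14073345/65536, …
g: a_k = 0, -6, 9, -18, 81/2, -486/5, 243, -4374/7, 6561/4, -4374, …
Weyl lclm of L_f,L_g ⇒ L₀ (ord ≤ 3).
Integrate: L := L₀·Dx.
L = 9·Dx^2 + (15 + 45·x)·Dx^3 + (2 + 12·x + 18·x^2)·Dx^4  (order 4).
h: a_k = 0, -1, -15/4, 27/8, -315/64, 5589/640, -44307/2560, 264141/7168, -9463149/114688, 6284709/32768, …
ICs: h(0) = 0, h′(0) = -1, h′′(0) = -15/2, h′′′(0) = 81/4.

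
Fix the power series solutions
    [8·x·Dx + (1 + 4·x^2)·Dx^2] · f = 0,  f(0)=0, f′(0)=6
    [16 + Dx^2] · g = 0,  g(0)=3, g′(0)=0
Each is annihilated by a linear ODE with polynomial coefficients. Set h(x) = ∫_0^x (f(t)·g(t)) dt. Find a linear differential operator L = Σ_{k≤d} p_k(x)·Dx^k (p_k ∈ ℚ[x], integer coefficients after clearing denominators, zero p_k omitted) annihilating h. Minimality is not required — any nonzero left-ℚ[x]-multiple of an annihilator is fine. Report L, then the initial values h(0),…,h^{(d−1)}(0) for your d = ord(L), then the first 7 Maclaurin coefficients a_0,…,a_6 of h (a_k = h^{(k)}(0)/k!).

f: a_k = 0, 6, 0, -8, 0, 96/5, 0, …
g: a_k = 3, 0, -24, 0, 32, 0, -256/15, …
Product ⇒ symmetric product L₀, ord ≤ 4.
h=∫h₀ ⇒ L = L₀·Dx.
L = (2560 + 29696·x^2 + 118784·x^4 + 262144·x^6 + 262144·x^8)·Dx + (1536·x + 14336·x^3 + 49152·x^5 + 65536·x^7)·Dx^2 + (240 + 3008·x^2 + 13824·x^4 + 32768·x^6 + 32768·x^8)·Dx^3 + (96·x + 896·x^3 + 3072·x^5 + 4096·x^7)·Dx^4 + (5 + 72·x^2 + 400·x^4 + 1024·x^6 + 1024·x^8)·Dx^5  (order 5).
h: a_k = 0, 0, 9, 0, -42, 0, 368/5, …
ICs: h(0) = 0, h′(0) = 0, h′′(0) = 18, h′′′(0) = 0, h′′′′(0) = -1008.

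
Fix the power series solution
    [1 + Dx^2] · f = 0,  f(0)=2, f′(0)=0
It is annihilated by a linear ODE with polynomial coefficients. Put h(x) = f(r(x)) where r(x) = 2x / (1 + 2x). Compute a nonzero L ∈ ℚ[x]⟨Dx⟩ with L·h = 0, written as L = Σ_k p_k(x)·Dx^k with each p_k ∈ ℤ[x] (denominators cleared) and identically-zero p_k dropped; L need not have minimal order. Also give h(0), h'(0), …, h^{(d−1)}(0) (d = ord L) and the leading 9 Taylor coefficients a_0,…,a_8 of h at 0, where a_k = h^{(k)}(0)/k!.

f: a_k = 2, 0, -1, 0, 1/12, 0, -1/360, 0, 1/20160, …
Substitute x→r, Dx→(1/r')Dx; clear ⇒ L₀.
L = 4 + (4 + 24·x + 48·x^2 + 32·x^3)·Dx + (1 + 8·x + 24·x^2 + 32·x^3 + 16·x^4)·Dx^2  (order 2).
h: a_k = 2, 0, -4, 16, -140/3, 352/3, -12008/45, 2784/5, -66796/63, …
ICs: h(0) = 2, h′(0) = 0.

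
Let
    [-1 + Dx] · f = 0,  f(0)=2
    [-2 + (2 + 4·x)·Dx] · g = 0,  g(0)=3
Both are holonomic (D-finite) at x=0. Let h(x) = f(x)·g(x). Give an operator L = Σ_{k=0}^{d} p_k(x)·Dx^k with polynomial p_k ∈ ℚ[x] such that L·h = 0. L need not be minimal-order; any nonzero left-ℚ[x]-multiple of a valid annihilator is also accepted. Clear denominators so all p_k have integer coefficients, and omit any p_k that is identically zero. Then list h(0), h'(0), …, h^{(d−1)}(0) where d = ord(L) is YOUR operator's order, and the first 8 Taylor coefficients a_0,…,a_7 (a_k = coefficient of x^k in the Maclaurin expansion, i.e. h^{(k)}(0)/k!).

L = (-2 - 2·x) + (1 + 2·x)·Dx  (order 1).
h: a_k = 6, 12, 6, 4, -1, 14/5, -61/15, 694/105, …
ICs: h(0) = 6.

f: a_k = 2, 2, 1, 1/3, 1/12, 1/60, 1/360, 1/2520, …
g: a_k = 3, 3, -3/2, 3/2, -15/8, 21/8, -63/16, 99/16, …
Sym-product of L_f,L_g gives L₀ (≤ ord 1).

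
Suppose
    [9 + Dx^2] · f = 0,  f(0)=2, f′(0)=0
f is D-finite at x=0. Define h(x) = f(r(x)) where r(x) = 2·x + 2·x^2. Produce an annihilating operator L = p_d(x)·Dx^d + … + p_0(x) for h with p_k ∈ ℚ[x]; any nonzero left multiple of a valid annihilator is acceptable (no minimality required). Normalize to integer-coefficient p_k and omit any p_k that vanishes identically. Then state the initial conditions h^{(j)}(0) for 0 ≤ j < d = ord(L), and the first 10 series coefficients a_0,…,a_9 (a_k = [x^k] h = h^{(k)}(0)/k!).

L = (36 + 216·x + 432·x^2 + 288·x^3) - 2·Dx + (1 + 2·x)·Dx^2  (order 2).
h: a_k = 2, 0, -36, -72, 72, 432, 2592/5, -1728/5, -61344/35, -67392/35, …
ICs: h(0) = 2, h′(0) = 0.

f: a_k = 2, 0, -9, 0, 27/4, 0, -81/40, 0, 729/2240, 0, …
Change of var in L_f (x↦r) gives L₀.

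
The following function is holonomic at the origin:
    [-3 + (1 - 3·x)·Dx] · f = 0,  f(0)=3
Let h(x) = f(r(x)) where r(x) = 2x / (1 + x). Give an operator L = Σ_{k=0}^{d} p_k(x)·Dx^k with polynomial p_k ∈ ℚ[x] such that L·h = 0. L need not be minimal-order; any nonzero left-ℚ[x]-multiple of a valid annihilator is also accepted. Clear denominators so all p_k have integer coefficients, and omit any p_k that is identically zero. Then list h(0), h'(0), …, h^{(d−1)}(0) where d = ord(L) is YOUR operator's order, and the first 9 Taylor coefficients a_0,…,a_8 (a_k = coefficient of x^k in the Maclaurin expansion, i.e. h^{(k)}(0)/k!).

L = 6 + (-1 + 4·x + 5·x^2)·Dx  (order 1).
h: a_k = 3, 18, 90, 450, 2250, 11250, 56250, 281250, 1406250, …
ICs: h(0) = 3.

f: a_k = 3, 9, 27, 81, 243, 729, 2187, 6561, 19683, …
L₀ from L_f via x↦r, Dx↦r'^{-1}Dx.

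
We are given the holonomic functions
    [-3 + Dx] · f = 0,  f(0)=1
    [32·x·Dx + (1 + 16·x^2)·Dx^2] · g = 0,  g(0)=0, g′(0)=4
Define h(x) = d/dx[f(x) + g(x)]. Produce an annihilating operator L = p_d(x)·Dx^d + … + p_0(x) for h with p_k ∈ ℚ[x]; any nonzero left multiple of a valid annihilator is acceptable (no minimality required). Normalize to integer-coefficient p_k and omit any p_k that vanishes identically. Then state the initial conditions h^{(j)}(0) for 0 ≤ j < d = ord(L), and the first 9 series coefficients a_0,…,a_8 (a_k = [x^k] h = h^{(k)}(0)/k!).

L = (96 - 288·x - 4608·x^2 - 4608·x^3) + (-41 + 1248·x^2 - 2304·x^4)·Dx + (3 + 32·x + 96·x^2 + 512·x^3 + 768·x^4)·Dx^2  (order 2).
h: a_k = 7, 9, -101/2, 27/2, 8273/8, 243/40, -1310477/80, 729/560, 1174407307/4480, …
ICs: h(0) = 7, h′(0) = 9.

f: a_k = 1, 3, 9/2, 9/2, 27/8, 81/40, 81/80, 243/560, 729/4480, …
g: a_k = 0, 4, 0, -64/3, 0, 1024/5, 0, -16384/7, 0, …
h₀=f+g: left-lcm gives L₀, ord ≤ 3.
Derive L from L₀ (diff closure).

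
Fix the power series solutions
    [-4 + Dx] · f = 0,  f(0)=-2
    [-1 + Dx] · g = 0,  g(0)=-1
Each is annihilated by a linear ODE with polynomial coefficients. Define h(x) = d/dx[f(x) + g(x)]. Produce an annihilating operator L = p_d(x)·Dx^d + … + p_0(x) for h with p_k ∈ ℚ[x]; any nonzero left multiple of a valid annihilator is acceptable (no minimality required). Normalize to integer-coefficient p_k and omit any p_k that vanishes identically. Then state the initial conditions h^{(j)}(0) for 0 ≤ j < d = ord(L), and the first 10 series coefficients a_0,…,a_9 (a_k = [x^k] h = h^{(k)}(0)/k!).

f: a_k = -2, -8, -16, -64/3, -64/3, -256/15, -512/45, -2048/315, -1024/315, -4096/2835, …
g: a_k = -1, -1, -1/2, -1/6, -1/24, -1/120, -1/720, -1/5040, -1/40320, -1/362880, …
Weyl lclm of L_f,L_g ⇒ L₀ (ord ≤ 2).
h₀' ⇒ L via d/dx closure of L₀.
L = 4 - 5·Dx + Dx^2  (order 2).
h: a_k = -9, -33, -129/2, -171/2, -683/8, -2731/40, -3641/80, -43691/1680, -174763/13440, -233017/40320, …
ICs: h(0) = -9, h′(0) = -33.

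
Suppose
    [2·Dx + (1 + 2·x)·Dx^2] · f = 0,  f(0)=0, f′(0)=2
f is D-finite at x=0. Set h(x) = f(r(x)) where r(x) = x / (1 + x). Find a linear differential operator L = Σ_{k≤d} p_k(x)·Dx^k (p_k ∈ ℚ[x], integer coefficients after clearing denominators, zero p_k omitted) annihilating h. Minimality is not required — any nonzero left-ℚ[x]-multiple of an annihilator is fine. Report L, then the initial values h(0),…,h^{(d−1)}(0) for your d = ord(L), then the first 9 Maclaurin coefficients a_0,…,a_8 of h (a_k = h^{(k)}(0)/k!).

L = (4 + 6·x)·Dx + (1 + 4·x + 3·x^2)·Dx^2  (order 2).
h: a_k = 0, 2, -4, 26/3, -20, 242/5, -364/3, 2186/7, -820, …
ICs: h(0) = 0, h′(0) = 2.

f: a_k = 0, 2, -2, 8/3, -4, 32/5, -32/3, 128/7, -32, …
f∘r: x↦r, Dx↦Dx/r' in L_f ⇒ L₀.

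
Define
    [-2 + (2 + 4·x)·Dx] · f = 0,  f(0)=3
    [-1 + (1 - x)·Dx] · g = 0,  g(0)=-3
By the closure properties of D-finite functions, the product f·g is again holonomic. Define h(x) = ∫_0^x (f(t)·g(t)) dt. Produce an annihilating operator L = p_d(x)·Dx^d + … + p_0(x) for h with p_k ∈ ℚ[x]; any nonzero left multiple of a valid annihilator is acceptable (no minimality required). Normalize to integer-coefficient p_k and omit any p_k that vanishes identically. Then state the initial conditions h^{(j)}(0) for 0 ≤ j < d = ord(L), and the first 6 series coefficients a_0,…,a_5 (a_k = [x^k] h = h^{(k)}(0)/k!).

f: a_k = 3, 3, -3/2, 3/2, -15/8, 21/8, …
g: a_k = -3, -3, -3, -3, -3, -3, …
Sym-product of L_f,L_g gives L₀ (≤ ord 1).
h=∫h₀ ⇒ L = L₀·Dx.
L = (2 + x)·Dx + (-1 - x + 2·x^2)·Dx^2  (order 2).
h: a_k = 0, -9, -9, -9/2, -9/2, -99/40, …
ICs: h(0) = 0, h′(0) = -9.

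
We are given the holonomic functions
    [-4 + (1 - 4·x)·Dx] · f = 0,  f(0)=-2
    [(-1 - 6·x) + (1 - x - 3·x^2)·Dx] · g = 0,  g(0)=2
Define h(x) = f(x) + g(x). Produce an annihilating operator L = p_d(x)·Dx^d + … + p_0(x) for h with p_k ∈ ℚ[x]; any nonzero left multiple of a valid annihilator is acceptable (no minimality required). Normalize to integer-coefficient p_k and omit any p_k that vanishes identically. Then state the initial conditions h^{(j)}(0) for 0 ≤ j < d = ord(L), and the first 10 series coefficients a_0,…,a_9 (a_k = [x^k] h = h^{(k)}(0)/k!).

L = (-72·x + 72·x^2 - 96·x^3) + (8 - 6·x - 66·x^2 + 112·x^3 - 192·x^4)·Dx + (-1 + 7·x - 15·x^2 + 10·x^3 + 20·x^4 - 48·x^5)·Dx^2  (order 2).
h: a_k = 0, -6, -24, -114, -474, -1968, -7998, -32334, -130056, -521970, …
ICs: h(0) = 0, h′(0) = -6.

f: a_k = -2, -8, -32, -128, -512, -2048, -8192, -32768, -131072, -524288, …
g: a_k = 2, 2, 8, 14, 38, 80, 194, 434, 1016, 2318, …
Weyl lclm of L_f,L_g ⇒ L₀ (ord ≤ 2).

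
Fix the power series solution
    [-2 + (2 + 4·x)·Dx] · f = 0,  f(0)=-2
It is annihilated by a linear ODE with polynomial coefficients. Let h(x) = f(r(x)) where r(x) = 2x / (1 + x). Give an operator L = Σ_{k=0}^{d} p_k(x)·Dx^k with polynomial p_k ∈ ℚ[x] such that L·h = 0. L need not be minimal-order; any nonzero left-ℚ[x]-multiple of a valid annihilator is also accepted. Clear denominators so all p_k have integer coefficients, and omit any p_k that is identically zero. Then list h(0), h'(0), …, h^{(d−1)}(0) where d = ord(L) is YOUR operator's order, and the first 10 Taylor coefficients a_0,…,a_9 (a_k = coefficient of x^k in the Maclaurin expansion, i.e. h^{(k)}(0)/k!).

f: a_k = -2, -2, 1, -1, 5/4, -7/4, 21/8, -33/8, 429/64, -715/64, …
Change of var in L_f (x↦r) gives L₀.
L = -2 + (1 + 6·x + 5·x^2)·Dx  (order 1).
h: a_k = -2, -4, 8, -20, 60, -204, 752, -2924, 11800, -48940, …
ICs: h(0) = -2.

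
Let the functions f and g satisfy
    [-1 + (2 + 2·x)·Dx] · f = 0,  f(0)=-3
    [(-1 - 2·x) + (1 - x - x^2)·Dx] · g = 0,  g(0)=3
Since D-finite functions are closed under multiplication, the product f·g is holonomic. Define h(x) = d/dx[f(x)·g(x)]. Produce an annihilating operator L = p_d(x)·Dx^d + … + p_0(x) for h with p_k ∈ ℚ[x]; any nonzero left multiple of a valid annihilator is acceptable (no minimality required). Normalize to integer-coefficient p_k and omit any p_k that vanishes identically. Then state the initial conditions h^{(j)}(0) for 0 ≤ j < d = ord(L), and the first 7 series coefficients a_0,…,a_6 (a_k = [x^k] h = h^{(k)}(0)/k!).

L = (19 + 66·x + 81·x^2 + 50·x^3 + 15·x^4) + (-6 - 10·x + 6·x^2 + 26·x^3 + 22·x^4 + 6·x^5)·Dx  (order 1).
h: a_k = -27/2, -171/4, -1701/16, -7227/32, -117945/256, -455949/512, -3450825/2048, …
ICs: h(0) = -27/2.

f: a_k = -3, -3/2, 3/8, -3/16, 15/128, -21/256, 63/1024, …
g: a_k = 3, 3, 6, 9, 15, 24, 39, …
Sym-product of L_f,L_g gives L₀ (≤ ord 1).
Differentiate: ansatz ord ≤ ord L₀ ⇒ L.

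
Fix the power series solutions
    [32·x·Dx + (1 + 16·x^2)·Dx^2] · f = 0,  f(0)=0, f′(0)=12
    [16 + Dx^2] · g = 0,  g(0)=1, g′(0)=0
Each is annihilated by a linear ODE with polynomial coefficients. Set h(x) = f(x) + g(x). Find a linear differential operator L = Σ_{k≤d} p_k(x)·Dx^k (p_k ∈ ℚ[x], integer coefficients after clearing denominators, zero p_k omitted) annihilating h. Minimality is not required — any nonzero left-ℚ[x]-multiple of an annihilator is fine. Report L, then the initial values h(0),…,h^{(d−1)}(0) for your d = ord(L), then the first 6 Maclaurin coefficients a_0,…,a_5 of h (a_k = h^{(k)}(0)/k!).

L = (-5632·x + 114688·x^3 + 131072·x^5)·Dx + (-16 + 1792·x^2 + 36864·x^4 + 65536·x^6)·Dx^2 + (-352·x + 7168·x^3 + 8192·x^5)·Dx^3 + (-1 + 112·x^2 + 2304·x^4 + 4096·x^6)·Dx^4  (order 4).
h: a_k = 1, 12, -8, -64, 32/3, 3072/5, …
ICs: h(0) = 1, h′(0) = 12, h′′(0) = -16, h′′′(0) = -384.

f: a_k = 0, 12, 0, -64, 0, 3072/5, …
g: a_k = 1, 0, -8, 0, 32/3, 0, …
Sum ⇒ L₀ = lclm(L_f,L_g) in ℚ(x)⟨Dx⟩.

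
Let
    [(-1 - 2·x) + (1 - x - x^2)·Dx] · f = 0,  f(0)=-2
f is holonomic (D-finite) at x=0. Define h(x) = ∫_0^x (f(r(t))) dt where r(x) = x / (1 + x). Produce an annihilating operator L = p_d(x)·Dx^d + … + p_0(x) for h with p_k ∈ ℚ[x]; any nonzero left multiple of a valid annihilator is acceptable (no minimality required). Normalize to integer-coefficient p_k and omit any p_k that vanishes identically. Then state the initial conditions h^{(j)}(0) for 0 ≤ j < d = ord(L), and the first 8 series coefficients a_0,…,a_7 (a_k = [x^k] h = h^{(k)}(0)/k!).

L = (1 + 3·x)·Dx + (-1 - 2·x + x^3)·Dx^2  (order 2).
h: a_k = 0, -2, -1, -2/3, 0, -2/5, 1/3, -4/7, …
ICs: h(0) = 0, h′(0) = -2.

f: a_k = -2, -2, -4, -6, -10, -16, -26, -42, …
h₀=f(r): pull back L_f along r ⇒ L₀.
Integrate: L := L₀·Dx.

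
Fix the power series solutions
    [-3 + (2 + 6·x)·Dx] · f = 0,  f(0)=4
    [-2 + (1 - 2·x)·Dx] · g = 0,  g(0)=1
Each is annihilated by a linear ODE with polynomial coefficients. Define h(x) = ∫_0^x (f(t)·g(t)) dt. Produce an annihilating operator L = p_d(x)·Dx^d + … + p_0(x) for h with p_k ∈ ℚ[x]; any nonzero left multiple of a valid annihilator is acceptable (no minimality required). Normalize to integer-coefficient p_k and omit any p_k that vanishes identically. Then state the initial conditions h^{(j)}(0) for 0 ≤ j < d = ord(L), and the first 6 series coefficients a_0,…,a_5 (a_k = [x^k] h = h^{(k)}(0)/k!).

f: a_k = 4, 6, -9/2, 27/4, -405/32, 1701/64, …
g: a_k = 1, 2, 4, 8, 16, 32, …
Sym-product of L_f,L_g gives L₀ (≤ ord 1).
h=∫₀ˣh₀: take L = L₀·Dx.
L = (7 + 6·x)·Dx + (-2 - 2·x + 12·x^2)·Dx^2  (order 2).
h: a_k = 0, 4, 7, 47/6, 215/16, 607/32, …
ICs: h(0) = 0, h′(0) = 4.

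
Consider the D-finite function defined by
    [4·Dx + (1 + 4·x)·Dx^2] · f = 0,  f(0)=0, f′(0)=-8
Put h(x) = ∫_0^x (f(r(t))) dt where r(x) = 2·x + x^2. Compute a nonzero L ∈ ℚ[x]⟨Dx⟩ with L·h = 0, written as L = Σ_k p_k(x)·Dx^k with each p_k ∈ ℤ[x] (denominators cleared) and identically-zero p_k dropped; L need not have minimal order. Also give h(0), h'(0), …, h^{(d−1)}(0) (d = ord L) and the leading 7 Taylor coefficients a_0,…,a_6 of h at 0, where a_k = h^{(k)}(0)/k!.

L = (7 + 8·x + 4·x^2)·Dx^2 + (1 + 9·x + 12·x^2 + 4·x^3)·Dx^3  (order 3).
h: a_k = 0, 0, -8, 56/3, -208/3, 1552/5, -23168/15, …
ICs: h(0) = 0, h′(0) = 0, h′′(0) = -16.

f: a_k = 0, -8, 16, -128/3, 128, -2048/5, 4096/3, …
Substitute x→r, Dx→(1/r')Dx; clear ⇒ L₀.
h=∫₀ˣh₀: take L = L₀·Dx.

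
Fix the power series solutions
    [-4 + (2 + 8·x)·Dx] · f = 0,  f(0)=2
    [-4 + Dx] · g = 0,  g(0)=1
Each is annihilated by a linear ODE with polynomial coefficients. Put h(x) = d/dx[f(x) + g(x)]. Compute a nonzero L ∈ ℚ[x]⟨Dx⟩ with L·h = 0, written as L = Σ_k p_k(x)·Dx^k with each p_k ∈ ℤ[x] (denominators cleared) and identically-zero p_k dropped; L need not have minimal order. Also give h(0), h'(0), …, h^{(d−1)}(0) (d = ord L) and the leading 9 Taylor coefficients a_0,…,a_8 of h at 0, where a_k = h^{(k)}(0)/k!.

f: a_k = 2, 4, -4, 8, -20, 56, -168, 528, -1716, …
g: a_k = 1, 4, 8, 32/3, 32/3, 128/15, 256/45, 1024/315, 512/315, …
h₀=f+g: left-lcm gives L₀, ord ≤ 2.
h=h₀': d/dx-closure on L₀ ⇒ L.
L = (-40 - 64·x) + (-2 - 64·x - 128·x^2)·Dx + (3 + 20·x + 32·x^2)·Dx^2  (order 2).
h: a_k = 8, 8, 56, -112/3, 968/3, -14608/15, 167344/45, -4320224/315, 16218248/315, …
ICs: h(0) = 8, h′(0) = 8.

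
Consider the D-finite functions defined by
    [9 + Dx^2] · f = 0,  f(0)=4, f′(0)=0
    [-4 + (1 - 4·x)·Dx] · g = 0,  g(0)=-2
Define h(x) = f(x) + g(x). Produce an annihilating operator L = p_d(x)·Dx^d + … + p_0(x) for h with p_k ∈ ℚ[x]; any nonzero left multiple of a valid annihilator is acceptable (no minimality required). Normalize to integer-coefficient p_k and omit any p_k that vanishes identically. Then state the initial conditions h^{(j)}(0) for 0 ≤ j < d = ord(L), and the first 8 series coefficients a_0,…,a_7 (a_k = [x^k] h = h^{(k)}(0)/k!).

L = (-3780 + 2592·x - 5184·x^2) + (369 - 2124·x + 3888·x^2 - 5184·x^3)·Dx + (-420 + 288·x - 576·x^2)·Dx^2 + (41 - 236·x + 432·x^2 - 576·x^3)·Dx^3  (order 3).
h: a_k = 2, -8, -50, -128, -997/2, -2048, -163921/20, -32768, …
ICs: h(0) = 2, h′(0) = -8, h′′(0) = -100.

f: a_k = 4, 0, -18, 0, 27/2, 0, -81/20, 0, …
g: a_k = -2, -8, -32, -128, -512, -2048, -8192, -32768, …
L₀ := lclm(L_f,L_g); ord L₀ ≤ 2+1.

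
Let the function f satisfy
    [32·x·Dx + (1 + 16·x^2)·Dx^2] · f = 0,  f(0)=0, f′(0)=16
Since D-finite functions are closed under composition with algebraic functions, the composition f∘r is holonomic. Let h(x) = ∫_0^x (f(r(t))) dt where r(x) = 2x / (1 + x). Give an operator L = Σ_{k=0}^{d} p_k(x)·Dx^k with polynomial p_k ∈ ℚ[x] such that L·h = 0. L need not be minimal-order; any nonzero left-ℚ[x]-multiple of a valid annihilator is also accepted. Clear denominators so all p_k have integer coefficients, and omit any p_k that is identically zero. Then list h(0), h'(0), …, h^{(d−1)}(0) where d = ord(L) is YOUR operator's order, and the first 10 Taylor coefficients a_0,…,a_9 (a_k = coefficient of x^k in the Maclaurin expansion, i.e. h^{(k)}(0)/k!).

f: a_k = 0, 16, 0, -256/3, 0, 4096/5, 0, -65536/7, 0, 1048576/9, …
L₀ from L_f via x↦r, Dx↦r'^{-1}Dx.
∫: right-multiply L₀ by Dx.
L = (2 + 130·x)·Dx^2 + (1 + 2·x + 65·x^2)·Dx^3  (order 3).
h: a_k = 0, 0, 16, -32/3, -488/3, 2016/5, 55376/15, -372832/21, -713444/7, 831712, …
ICs: h(0) = 0, h′(0) = 0, h′′(0) = 32.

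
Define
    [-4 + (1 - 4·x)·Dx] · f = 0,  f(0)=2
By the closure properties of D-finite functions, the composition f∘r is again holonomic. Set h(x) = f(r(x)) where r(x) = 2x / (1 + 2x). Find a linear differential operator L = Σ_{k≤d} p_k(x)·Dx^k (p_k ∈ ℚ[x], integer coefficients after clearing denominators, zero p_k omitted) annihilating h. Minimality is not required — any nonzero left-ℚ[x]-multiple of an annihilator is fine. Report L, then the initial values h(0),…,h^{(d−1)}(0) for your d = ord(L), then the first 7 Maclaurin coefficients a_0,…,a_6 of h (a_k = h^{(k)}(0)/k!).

L = 8 + (-1 + 4·x + 12·x^2)·Dx  (order 1).
h: a_k = 2, 16, 96, 576, 3456, 20736, 124416, …
ICs: h(0) = 2.

f: a_k = 2, 8, 32, 128, 512, 2048, 8192, …
Substitute x→r, Dx→(1/r')Dx; clear ⇒ L₀.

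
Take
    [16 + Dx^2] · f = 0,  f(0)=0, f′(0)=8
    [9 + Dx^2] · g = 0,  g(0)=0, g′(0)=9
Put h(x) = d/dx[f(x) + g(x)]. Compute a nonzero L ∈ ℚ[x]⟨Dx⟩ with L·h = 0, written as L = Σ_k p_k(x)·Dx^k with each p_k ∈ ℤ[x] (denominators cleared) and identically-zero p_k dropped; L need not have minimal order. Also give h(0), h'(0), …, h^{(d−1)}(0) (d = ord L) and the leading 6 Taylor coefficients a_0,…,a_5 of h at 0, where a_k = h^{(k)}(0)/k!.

L = 144 + 25·Dx^2 + Dx^4  (order 4).
h: a_k = 17, 0, -209/2, 0, 2777/24, 0, …
ICs: h(0) = 17, h′(0) = 0, h′′(0) = -209, h′′′(0) = 0.

f: a_k = 0, 8, 0, -64/3, 0, 256/15, …
g: a_k = 0, 9, 0, -27/2, 0, 243/40, …
Weyl lclm of L_f,L_g ⇒ L₀ (ord ≤ 4).
h=h₀': d/dx-closure on L₀ ⇒ L.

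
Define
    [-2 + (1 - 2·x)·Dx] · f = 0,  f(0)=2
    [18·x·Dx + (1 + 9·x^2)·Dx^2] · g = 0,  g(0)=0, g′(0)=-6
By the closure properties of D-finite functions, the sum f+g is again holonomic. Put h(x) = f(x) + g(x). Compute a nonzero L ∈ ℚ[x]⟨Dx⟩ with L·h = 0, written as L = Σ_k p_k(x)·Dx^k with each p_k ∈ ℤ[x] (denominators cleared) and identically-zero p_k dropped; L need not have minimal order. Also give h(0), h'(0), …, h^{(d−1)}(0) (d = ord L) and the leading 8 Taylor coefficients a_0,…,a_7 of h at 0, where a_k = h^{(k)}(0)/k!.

f: a_k = 2, 4, 8, 16, 32, 64, 128, 256, …
g: a_k = 0, -6, 0, 18, 0, -486/5, 0, 4374/7, …
f+g: L₀ = lclm(L_f,L_g), ord ≤ 1+2.
L = (-36 + 288·x + 972·x^2)·Dx + (21 - 36·x + 9·x^2 + 972·x^3)·Dx^2 + (-2 - 5·x - 45·x^3 + 162·x^4)·Dx^3  (order 3).
h: a_k = 2, -2, 8, 34, 32, -166/5, 128, 6166/7, …
ICs: h(0) = 2, h′(0) = -2, h′′(0) = 16.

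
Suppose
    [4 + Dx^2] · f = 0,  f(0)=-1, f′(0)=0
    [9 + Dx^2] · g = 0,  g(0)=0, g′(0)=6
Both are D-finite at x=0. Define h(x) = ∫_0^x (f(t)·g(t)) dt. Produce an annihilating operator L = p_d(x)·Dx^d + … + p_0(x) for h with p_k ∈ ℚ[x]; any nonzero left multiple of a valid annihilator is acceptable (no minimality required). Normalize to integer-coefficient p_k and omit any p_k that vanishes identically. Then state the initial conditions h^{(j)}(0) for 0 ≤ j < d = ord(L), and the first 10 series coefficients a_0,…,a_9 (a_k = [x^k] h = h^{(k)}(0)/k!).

f: a_k = -1, 0, 2, 0, -2/3, 0, 4/45, 0, -2/315, 0, …
g: a_k = 0, 6, 0, -9, 0, 81/20, 0, -243/280, 0, 243/2240, …
L₀ := L_f ⊗_s L_g (sym. prod.), ord ≤ 4.
h=∫₀ˣh₀: take L = L₀·Dx.
L = 25·Dx + 26·Dx^3 + Dx^5  (order 5).
h: a_k = 0, 0, -3, 0, 21/4, 0, -521/120, 0, 13021/6720, 0, …
ICs: h(0) = 0, h′(0) = 0, h′′(0) = -6, h′′′(0) = 0, h′′′′(0) = 126.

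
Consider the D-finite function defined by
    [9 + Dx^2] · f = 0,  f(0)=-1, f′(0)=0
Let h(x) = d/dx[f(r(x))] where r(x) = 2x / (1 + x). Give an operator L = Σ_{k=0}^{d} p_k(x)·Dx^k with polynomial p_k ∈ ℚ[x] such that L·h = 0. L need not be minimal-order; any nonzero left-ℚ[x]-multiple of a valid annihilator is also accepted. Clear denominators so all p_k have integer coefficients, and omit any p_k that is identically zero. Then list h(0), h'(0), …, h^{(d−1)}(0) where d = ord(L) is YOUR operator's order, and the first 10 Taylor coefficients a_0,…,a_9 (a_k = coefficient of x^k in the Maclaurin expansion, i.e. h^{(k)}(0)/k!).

f: a_k = -1, 0, 9/2, 0, -27/8, 0, 81/80, 0, -729/4480, 0, …
L₀ from L_f via x↦r, Dx↦r'^{-1}Dx.
Derive L from L₀ (diff closure).
L = (42 + 12·x + 6·x^2) + (6 + 18·x + 18·x^2 + 6·x^3)·Dx + (1 + 4·x + 6·x^2 + 4·x^3 + x^4)·Dx^2  (order 2).
h: a_k = 0, 36, -108, 0, 720, -11556/5, 20412/5, -24912/7, -130896/35, 807732/35, …
ICs: h(0) = 0, h′(0) = 36.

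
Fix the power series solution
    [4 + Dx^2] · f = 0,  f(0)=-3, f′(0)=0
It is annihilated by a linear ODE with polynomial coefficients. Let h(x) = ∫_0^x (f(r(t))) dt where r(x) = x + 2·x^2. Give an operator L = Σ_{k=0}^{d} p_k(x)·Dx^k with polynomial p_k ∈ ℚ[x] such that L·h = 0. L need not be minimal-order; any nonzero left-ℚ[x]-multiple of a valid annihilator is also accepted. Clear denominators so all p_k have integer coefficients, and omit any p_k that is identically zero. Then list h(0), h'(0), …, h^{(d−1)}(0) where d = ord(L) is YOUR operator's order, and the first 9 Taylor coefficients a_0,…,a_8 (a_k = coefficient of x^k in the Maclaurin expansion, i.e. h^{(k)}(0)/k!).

L = (4 + 48·x + 192·x^2 + 256·x^3)·Dx - 4·Dx^2 + (1 + 4·x)·Dx^3  (order 3).
h: a_k = 0, -3, 0, 2, 6, 22/5, -8/3, -716/105, -38/5, …
ICs: h(0) = 0, h′(0) = -3, h′′(0) = 0.

f: a_k = -3, 0, 6, 0, -2, 0, 4/15, 0, -2/105, …
L₀ from L_f via x↦r, Dx↦r'^{-1}Dx.
∫: right-multiply L₀ by Dx.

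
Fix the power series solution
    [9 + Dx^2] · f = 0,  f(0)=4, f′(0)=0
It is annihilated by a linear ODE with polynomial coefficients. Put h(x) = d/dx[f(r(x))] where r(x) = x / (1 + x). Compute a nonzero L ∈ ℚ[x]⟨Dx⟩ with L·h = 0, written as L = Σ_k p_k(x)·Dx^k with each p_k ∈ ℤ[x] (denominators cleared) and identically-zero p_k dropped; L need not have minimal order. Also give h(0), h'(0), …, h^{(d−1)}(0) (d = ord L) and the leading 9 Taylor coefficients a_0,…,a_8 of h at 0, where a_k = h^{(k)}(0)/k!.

f: a_k = 4, 0, -18, 0, 27/2, 0, -81/20, 0, 729/1120, …
L₀ from L_f via x↦r, Dx↦r'^{-1}Dx.
h₀' ⇒ L via d/dx closure of L₀.
L = (15 + 12·x + 6·x^2) + (6 + 18·x + 18·x^2 + 6·x^3)·Dx + (1 + 4·x + 6·x^2 + 4·x^3 + x^4)·Dx^2  (order 2).
h: a_k = 0, -36, 108, -162, 90, 2457/10, -9639/10, 293553/140, -491913/140, …
ICs: h(0) = 0, h′(0) = -36.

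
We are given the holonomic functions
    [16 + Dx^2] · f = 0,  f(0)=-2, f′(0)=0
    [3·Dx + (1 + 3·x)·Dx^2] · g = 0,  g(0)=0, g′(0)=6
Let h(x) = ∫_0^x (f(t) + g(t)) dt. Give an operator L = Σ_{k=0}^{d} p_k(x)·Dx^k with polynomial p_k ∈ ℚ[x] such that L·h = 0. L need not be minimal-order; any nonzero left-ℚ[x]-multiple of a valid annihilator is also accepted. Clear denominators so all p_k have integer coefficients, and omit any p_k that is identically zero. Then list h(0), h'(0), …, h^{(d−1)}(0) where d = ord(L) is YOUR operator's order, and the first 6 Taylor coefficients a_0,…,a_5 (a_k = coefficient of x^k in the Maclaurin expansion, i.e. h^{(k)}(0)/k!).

f: a_k = -2, 0, 16, 0, -64/3, 0, …
g: a_k = 0, 6, -9, 18, -81/2, 486/5, …
Weyl lclm of L_f,L_g ⇒ L₀ (ord ≤ 4).
h=∫h₀ ⇒ L = L₀·Dx.
L = (1680 + 2304·x + 3456·x^2)·Dx^2 + (272 + 1584·x + 3456·x^2 + 3456·x^3)·Dx^3 + (105 + 144·x + 216·x^2)·Dx^4 + (17 + 99·x + 216·x^2 + 216·x^3)·Dx^5  (order 5).
h: a_k = 0, -2, 3, 7/3, 9/2, -371/30, …
ICs: h(0) = 0, h′(0) = -2, h′′(0) = 6, h′′′(0) = 14, h′′′′(0) = 108.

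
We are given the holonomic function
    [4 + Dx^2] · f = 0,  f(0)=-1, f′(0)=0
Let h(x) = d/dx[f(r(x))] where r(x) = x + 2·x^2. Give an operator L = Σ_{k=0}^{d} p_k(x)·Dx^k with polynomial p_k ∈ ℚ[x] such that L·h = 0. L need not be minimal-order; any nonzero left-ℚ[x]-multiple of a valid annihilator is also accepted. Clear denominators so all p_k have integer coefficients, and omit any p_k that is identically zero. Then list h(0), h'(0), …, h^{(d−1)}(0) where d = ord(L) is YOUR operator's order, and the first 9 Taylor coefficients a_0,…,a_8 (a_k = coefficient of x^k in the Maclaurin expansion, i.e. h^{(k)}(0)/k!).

L = (52 + 64·x + 384·x^2 + 1024·x^3 + 1024·x^4) + (-12 - 48·x)·Dx + (1 + 8·x + 16·x^2)·Dx^2  (order 2).
h: a_k = 0, 4, 24, 88/3, -80/3, -1432/15, -2128/15, -13456/315, 4448/35, …
ICs: h(0) = 0, h′(0) = 4.

f: a_k = -1, 0, 2, 0, -2/3, 0, 4/45, 0, -2/315, …
L₀ from L_f via x↦r, Dx↦r'^{-1}Dx.
Differentiate: ansatz ord ≤ ord L₀ ⇒ L.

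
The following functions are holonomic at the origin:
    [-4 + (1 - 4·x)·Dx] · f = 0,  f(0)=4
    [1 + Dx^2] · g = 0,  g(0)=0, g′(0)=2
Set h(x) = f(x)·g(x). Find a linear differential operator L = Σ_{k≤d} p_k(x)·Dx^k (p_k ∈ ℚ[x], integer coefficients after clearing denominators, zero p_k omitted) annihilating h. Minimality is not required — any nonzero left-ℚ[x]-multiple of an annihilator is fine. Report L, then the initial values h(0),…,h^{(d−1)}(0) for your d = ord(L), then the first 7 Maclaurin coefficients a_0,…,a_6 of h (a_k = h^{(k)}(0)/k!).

f: a_k = 4, 16, 64, 256, 1024, 4096, 16384, …
g: a_k = 0, 2, 0, -1/3, 0, 1/60, 0, …
f·g: L₀ = L_f ⊗_s L_g, ord ≤ 1·2.
L = (-1 + 4·x) + 8·Dx + (-1 + 4·x)·Dx^2  (order 2).
h: a_k = 0, 8, 32, 380/3, 1520/3, 30401/15, 121604/15, …
ICs: h(0) = 0, h′(0) = 8.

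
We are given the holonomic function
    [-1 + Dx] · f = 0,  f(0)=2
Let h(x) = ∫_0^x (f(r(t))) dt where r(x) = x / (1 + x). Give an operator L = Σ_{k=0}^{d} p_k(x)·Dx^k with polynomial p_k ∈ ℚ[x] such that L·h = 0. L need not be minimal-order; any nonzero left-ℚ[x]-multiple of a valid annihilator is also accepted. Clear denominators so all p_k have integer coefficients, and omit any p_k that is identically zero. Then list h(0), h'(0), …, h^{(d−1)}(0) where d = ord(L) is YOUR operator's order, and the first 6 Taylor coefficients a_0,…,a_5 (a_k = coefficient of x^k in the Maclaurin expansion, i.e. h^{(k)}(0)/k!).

L = -Dx + (1 + 2·x + x^2)·Dx^2  (order 2).
h: a_k = 0, 2, 1, -1/3, 1/12, 1/60, …
ICs: h(0) = 0, h′(0) = 2.

f: a_k = 2, 2, 1, 1/3, 1/12, 1/60, …
L₀ from L_f via x↦r, Dx↦r'^{-1}Dx.
∫: right-multiply L₀ by Dx.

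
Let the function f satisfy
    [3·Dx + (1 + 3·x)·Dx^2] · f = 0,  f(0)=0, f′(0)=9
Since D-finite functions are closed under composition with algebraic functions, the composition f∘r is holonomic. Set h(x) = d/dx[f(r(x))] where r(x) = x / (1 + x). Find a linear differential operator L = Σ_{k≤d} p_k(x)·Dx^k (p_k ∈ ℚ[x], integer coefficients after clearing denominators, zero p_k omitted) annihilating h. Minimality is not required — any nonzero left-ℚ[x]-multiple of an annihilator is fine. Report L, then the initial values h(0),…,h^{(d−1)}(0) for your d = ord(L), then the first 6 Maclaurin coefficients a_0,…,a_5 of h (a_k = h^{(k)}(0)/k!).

f: a_k = 0, 9, -27/2, 27, -243/4, 729/5, …
Change of var in L_f (x↦r) gives L₀.
h₀' ⇒ L via d/dx closure of L₀.
L = (5 + 8·x) + (1 + 5·x + 4·x^2)·Dx  (order 1).
h: a_k = 9, -45, 189, -765, 3069, -12285, …
ICs: h(0) = 9.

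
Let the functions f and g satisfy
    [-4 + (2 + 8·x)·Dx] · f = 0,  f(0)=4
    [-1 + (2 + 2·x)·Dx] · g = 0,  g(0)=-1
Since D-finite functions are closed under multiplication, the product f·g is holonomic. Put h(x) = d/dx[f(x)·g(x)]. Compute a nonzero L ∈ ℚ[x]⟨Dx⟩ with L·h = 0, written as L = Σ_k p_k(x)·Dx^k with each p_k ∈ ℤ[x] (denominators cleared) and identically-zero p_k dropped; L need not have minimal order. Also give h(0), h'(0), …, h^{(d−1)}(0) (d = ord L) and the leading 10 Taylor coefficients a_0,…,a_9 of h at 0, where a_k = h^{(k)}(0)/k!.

f: a_k = 4, 8, -8, 16, -40, 112, -336, 1056, -3432, 11440, …
g: a_k = -1, -1/2, 1/8, -1/16, 5/128, -7/256, 21/1024, -33/2048, 429/32768, -715/65536, …
Sym-product of L_f,L_g gives L₀ (≤ ord 1).
Derive L from L₀ (diff closure).
L = -9 + (-10 - 66·x - 120·x^2 - 64·x^3)·Dx  (order 1).
h: a_k = -10, 9, -135/4, 981/8, -28575/64, 210087/128, -3120075/512, 23369805/1024, -1410418575/16384, 10703201715/32768, …
ICs: h(0) = -10.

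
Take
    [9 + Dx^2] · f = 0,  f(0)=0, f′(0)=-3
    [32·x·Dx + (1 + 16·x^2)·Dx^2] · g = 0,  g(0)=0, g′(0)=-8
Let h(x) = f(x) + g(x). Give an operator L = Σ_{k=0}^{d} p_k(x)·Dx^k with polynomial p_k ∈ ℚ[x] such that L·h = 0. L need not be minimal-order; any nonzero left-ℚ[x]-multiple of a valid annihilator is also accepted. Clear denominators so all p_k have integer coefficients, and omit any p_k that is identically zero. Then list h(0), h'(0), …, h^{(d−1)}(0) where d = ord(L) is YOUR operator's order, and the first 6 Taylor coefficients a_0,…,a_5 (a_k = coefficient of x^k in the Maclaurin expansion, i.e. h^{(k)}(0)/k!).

L = (-52704·x + 967680·x^3 + 663552·x^5)·Dx + (-207 + 13104·x^2 + 283392·x^4 + 331776·x^6)·Dx^2 + (-5856·x + 107520·x^3 + 73728·x^5)·Dx^3 + (-23 + 1456·x^2 + 31488·x^4 + 36864·x^6)·Dx^4  (order 4).
h: a_k = 0, -11, 0, 283/6, 0, -3293/8, …
ICs: h(0) = 0, h′(0) = -11, h′′(0) = 0, h′′′(0) = 283.

f: a_k = 0, -3, 0, 9/2, 0, -81/40, …
g: a_k = 0, -8, 0, 128/3, 0, -2048/5, …
h₀=f+g: left-lcm gives L₀, ord ≤ 4.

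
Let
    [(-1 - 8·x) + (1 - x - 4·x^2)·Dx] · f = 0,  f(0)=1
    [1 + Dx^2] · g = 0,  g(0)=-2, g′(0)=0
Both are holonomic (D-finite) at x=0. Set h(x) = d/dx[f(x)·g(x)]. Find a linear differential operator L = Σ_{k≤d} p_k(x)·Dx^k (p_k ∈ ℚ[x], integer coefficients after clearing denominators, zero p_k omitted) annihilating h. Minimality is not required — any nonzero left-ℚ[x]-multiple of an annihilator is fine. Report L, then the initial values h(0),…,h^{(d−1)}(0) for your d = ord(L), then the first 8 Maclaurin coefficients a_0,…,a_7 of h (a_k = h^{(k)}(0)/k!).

f: a_k = 1, 1, 5, 9, 29, 65, 181, 441, …
g: a_k = -2, 0, 1, 0, -1/12, 0, 1/360, 0, …
h₀=f·g: eliminate ⇒ L₀, order ≤ 1·2.
h=h₀': d/dx-closure on L₀ ⇒ L.
L = (159 - 2·x - 7·x^2 + 8·x^3 + 16·x^4) + (22 + 178·x + 24·x^2 + 64·x^3)·Dx + (-7 + 6·x + 25·x^2 + 8·x^3 + 16·x^4)·Dx^2  (order 2).
h: a_k = -2, -18, -51, -637/3, -7265/12, -120029/60, -2060723/360, -14457427/840, …
ICs: h(0) = -2, h′(0) = -18.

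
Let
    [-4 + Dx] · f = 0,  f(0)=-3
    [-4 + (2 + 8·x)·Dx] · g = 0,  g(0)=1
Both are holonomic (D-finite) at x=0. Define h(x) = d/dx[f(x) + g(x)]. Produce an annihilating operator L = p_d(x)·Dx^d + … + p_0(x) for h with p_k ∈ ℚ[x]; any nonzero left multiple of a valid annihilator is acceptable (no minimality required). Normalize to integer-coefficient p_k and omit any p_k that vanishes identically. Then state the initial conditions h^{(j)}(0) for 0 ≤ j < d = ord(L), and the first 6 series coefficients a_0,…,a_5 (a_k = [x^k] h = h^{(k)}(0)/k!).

L = (-40 - 64·x) + (-2 - 64·x - 128·x^2)·Dx + (3 + 20·x + 32·x^2)·Dx^2  (order 2).
h: a_k = -10, -52, -84, -168, 12, -3032/5, …
ICs: h(0) = -10, h′(0) = -52.

f: a_k = -3, -12, -24, -32, -32, -128/5, …
g: a_k = 1, 2, -2, 4, -10, 28, …
h₀=f+g: left-lcm gives L₀, ord ≤ 2.
Derive L from L₀ (diff closure).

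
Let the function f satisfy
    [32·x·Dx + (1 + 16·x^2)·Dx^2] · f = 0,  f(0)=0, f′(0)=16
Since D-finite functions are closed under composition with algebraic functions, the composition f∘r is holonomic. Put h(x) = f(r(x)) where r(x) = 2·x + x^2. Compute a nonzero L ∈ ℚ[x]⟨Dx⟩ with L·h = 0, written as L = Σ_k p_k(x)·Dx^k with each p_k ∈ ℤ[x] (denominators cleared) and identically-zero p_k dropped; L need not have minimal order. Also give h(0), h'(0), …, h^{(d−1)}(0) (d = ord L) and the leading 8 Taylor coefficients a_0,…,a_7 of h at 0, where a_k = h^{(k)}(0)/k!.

f: a_k = 0, 16, 0, -256/3, 0, 4096/5, 0, -65536/7, …
f∘r: x↦r, Dx↦Dx/r' in L_f ⇒ L₀.
L = (-1 + 128·x + 256·x^2 + 192·x^3 + 48·x^4)·Dx + (1 + x + 64·x^2 + 128·x^3 + 80·x^4 + 16·x^5)·Dx^2  (order 2).
h: a_k = 0, 32, 16, -2048/3, -1024, 128512/5, 196352/3, -7929856/7, …
ICs: h(0) = 0, h′(0) = 32.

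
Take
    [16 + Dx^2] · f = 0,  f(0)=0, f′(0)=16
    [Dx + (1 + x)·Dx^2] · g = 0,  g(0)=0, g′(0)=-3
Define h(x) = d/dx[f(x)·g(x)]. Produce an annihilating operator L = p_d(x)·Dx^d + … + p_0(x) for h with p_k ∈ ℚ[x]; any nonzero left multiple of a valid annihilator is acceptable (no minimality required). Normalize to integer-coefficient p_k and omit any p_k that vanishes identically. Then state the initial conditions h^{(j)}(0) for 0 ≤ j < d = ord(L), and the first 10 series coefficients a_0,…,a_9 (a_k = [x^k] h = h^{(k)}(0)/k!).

f: a_k = 0, 16, 0, -128/3, 0, 512/15, 0, -4096/315, 0, 8192/2835, …
g: a_k = 0, -3, 3/2, -1, 3/4, -3/5, 1/2, -3/7, 3/8, -1/3, …
Product ⇒ symmetric product L₀, ord ≤ 4.
Derive L from L₀ (diff closure).
L = (96160 + 647168·x + 1757184·x^2 + 2482176·x^3 + 1931264·x^4 + 786432·x^5 + 131072·x^6) + (13728 + 74144·x + 156160·x^2 + 161280·x^3 + 81920·x^4 + 16384·x^5)·Dx + (13546 + 87008·x + 228848·x^2 + 316416·x^3 + 242944·x^4 + 98304·x^5 + 16384·x^6)·Dx^2 + (858 + 4634·x + 9760·x^2 + 10080·x^3 + 5120·x^4 + 1024·x^5)·Dx^3 + (471 + 2910·x + 7439·x^2 + 10080·x^3 + 7640·x^4 + 3072·x^5 + 512·x^6)·Dx^4  (order 4).
h: a_k = 0, -96, 72, 448, -260, -416, 952/5, 3968/21, -582/7, -30176/945, …
ICs: h(0) = 0, h′(0) = -96, h′′(0) = 144, h′′′(0) = 2688.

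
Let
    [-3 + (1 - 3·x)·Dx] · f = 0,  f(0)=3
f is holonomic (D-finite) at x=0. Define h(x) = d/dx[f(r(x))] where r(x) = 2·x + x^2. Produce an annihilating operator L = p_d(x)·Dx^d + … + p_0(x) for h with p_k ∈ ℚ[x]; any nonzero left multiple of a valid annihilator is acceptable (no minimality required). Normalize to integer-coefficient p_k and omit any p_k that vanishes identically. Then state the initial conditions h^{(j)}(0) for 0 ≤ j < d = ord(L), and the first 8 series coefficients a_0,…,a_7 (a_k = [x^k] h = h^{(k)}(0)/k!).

f: a_k = 3, 9, 27, 81, 243, 729, 2187, 6561, …
h₀=f(r): pull back L_f along r ⇒ L₀.
Derive L from L₀ (diff closure).
L = (13 + 18·x + 9·x^2) + (-1 + 5·x + 9·x^2 + 3·x^3)·Dx  (order 1).
h: a_k = 18, 234, 2268, 19548, 157950, 1225206, 9239832, 68259672, …
ICs: h(0) = 18.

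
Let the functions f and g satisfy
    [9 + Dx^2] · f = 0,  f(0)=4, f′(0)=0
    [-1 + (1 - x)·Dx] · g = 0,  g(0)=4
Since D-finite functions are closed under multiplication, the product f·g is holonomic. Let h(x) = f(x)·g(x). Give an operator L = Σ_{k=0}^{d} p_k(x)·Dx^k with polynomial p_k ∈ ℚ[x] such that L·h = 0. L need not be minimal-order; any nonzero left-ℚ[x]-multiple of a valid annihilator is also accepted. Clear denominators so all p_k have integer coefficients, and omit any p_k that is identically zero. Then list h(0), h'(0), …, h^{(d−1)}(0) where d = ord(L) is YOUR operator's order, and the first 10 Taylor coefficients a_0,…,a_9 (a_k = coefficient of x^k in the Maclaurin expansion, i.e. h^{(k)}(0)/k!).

L = (-9 + 9·x) + 2·Dx + (-1 + x)·Dx^2  (order 2).
h: a_k = 16, 16, -56, -56, -2, -2, -91/5, -91/5, -4367/280, -4367/280, …
ICs: h(0) = 16, h′(0) = 16.

f: a_k = 4, 0, -18, 0, 27/2, 0, -81/20, 0, 729/1120, 0, …
g: a_k = 4, 4, 4, 4, 4, 4, 4, 4, 4, 4, …
f·g: L₀ = L_f ⊗_s L_g, ord ≤ 2·1.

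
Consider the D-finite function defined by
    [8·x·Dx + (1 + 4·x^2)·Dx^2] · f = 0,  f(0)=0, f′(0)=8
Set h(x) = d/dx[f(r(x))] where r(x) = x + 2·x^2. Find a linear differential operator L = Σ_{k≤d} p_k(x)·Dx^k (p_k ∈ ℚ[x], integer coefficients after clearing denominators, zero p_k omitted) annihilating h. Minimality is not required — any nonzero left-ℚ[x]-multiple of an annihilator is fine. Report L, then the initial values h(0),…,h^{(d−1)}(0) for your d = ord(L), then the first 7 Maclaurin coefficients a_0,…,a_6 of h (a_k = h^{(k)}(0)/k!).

f: a_k = 0, 8, 0, -32/3, 0, 128/5, 0, …
f∘r: x↦r, Dx↦Dx/r' in L_f ⇒ L₀.
h=h₀': d/dx-closure on L₀ ⇒ L.
L = (-4 + 8·x + 64·x^2 + 192·x^3 + 192·x^4) + (1 + 4·x + 4·x^2 + 32·x^3 + 80·x^4 + 64·x^5)·Dx  (order 1).
h: a_k = 8, 32, -32, -256, -512, 1024, 6656, …
ICs: h(0) = 8.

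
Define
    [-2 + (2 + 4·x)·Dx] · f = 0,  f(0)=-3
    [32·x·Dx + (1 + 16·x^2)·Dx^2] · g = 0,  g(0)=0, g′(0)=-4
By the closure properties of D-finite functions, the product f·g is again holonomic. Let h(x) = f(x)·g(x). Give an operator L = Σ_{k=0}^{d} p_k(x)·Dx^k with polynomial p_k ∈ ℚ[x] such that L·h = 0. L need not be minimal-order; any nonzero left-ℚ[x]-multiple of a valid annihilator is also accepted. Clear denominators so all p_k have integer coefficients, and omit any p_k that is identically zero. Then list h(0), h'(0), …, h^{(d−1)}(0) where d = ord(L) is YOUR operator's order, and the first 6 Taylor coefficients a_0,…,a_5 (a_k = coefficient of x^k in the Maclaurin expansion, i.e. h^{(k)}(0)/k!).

L = (3 - 32·x - 16·x^2) + (-2 + 28·x + 96·x^2 + 64·x^3)·Dx + (1 + 4·x + 20·x^2 + 64·x^3 + 64·x^4)·Dx^2  (order 2).
h: a_k = 0, 12, 12, -70, -58, 6389/10, …
ICs: h(0) = 0, h′(0) = 12.

f: a_k = -3, -3, 3/2, -3/2, 15/8, -21/8, …
g: a_k = 0, -4, 0, 64/3, 0, -1024/5, …
f·g: L₀ = L_f ⊗_s L_g, ord ≤ 1·2.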